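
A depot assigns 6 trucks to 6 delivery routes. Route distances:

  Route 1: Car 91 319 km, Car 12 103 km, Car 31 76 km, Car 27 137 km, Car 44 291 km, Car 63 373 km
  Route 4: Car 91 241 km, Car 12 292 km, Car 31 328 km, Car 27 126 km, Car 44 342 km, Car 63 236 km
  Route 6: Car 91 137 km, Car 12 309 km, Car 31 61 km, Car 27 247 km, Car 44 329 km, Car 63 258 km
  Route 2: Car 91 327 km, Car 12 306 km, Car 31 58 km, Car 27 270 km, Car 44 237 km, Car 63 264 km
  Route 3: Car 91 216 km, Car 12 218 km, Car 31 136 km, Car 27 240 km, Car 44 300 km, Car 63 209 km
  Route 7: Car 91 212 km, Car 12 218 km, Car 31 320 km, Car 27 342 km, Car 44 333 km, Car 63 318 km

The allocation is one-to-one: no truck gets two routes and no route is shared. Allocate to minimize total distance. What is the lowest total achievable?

Optimal: Car 91→Route 7 (212 km), Car 12→Route 1 (103 km), Car 31→Route 6 (61 km), Car 27→Route 4 (126 km), Car 44→Route 2 (237 km), Car 63→Route 3 (209 km) — total 212+103+61+126+237+209 = 948 km.
Next-best assignment: Car 91→Route 6, Car 12→Route 1, Car 31→Route 2, Car 27→Route 4, Car 44→Route 7, Car 63→Route 3 = 966 km.
Swapping Car 31↔Car 27 (Car 31→Route 4 328 km, Car 27→Route 6 247 km) adds 388.

Minimum total: 948 km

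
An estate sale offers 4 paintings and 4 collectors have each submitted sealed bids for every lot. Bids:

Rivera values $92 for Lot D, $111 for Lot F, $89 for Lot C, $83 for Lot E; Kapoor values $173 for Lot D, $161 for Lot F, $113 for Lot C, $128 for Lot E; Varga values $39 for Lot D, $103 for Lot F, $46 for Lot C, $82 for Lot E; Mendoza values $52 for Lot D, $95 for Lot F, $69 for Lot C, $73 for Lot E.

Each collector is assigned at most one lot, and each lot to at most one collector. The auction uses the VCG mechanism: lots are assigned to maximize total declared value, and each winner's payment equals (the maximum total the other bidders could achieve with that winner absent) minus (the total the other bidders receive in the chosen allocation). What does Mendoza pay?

Efficient allocation: Rivera→Lot C ($89), Kapoor→Lot D ($173), Varga→Lot E ($82), Mendoza→Lot F ($95); total welfare W = $439.
Mendoza receives Lot F at value $95, so the others get W − 95 = $344.
Without Mendoza: best allocation of the remaining 3 bidders over all 4 lots is Rivera→Lot F ($111), Kapoor→Lot D ($173), Varga→Lot E ($82), total $366.
VCG payment = (others' best without Mendoza) − (others' welfare with Mendoza) = 366 − 344 = $22.

Mendoza pays $22.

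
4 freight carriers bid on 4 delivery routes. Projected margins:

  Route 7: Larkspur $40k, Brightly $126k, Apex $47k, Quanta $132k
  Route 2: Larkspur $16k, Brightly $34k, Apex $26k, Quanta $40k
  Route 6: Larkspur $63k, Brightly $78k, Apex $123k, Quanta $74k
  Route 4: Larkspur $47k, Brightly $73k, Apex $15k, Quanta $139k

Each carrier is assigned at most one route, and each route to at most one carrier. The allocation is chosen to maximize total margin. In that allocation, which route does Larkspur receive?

Optimal: Larkspur→Route 2 ($16k), Brightly→Route 7 ($126k), Apex→Route 6 ($123k), Quanta→Route 4 ($139k) — total 16+126+123+139 = $404k.
Row-greedy (each carrier in turn takes its best remaining route) gives $354k, worse by 50.
Larkspur's own top route is Route 6 ($63k), but forcing Larkspur→Route 6 and reassigning the rest optimally gives only $354k — worse by 50.

Larkspur receives Route 2.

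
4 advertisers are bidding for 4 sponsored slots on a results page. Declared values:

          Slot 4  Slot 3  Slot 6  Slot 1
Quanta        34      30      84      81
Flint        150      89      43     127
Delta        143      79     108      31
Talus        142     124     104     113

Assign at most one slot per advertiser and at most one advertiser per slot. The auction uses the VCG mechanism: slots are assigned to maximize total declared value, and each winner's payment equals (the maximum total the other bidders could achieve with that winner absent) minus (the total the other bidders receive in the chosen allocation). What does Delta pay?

Delta pays $23.

Efficient allocation: Quanta→Slot 6 ($84), Flint→Slot 1 ($127), Delta→Slot 4 ($143), Talus→Slot 3 ($124); total welfare W = $478.
Delta receives Slot 4 at value $143, so the others get W − 143 = $335.
Without Delta: best allocation of the remaining 3 bidders over all 4 slots is Quanta→Slot 6 ($84), Flint→Slot 4 ($150), Talus→Slot 3 ($124), total $358.
VCG payment = (others' best without Delta) − (others' welfare with Delta) = 358 − 335 = $23.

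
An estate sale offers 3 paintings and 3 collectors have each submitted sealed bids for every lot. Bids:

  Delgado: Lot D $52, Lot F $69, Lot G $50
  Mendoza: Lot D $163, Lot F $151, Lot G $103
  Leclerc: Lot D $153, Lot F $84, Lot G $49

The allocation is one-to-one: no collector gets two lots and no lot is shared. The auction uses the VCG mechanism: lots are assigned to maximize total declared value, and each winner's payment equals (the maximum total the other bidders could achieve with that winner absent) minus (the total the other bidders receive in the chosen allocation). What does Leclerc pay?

Leclerc pays $31.

Efficient allocation: Delgado→Lot G ($50), Mendoza→Lot F ($151), Leclerc→Lot D ($153); total welfare W = $354.
Leclerc receives Lot D at value $153, so the others get W − 153 = $201.
Without Leclerc: best allocation of the remaining 2 bidders over all 3 lots is Delgado→Lot F ($69), Mendoza→Lot D ($163), total $232.
VCG payment = (others' best without Leclerc) − (others' welfare with Leclerc) = 232 − 201 = $31.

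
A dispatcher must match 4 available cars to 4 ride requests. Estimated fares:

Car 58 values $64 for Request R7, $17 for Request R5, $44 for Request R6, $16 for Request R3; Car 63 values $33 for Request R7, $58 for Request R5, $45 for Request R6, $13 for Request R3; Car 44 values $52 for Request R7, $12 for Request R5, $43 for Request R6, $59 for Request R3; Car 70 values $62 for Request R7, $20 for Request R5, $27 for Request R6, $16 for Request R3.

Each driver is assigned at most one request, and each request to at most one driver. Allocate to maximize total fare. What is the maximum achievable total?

Treat this as an assignment problem: match each driver to one request.
Optimal: Car 58→Request R6 ($44), Car 63→Request R5 ($58), Car 44→Request R3 ($59), Car 70→Request R7 ($62) — total 44+58+59+62 = $223.
Row-greedy (each driver in turn takes its best remaining request) gives $208, worse by 15.
No other one-to-one assignment exceeds $223.

Maximum total: $223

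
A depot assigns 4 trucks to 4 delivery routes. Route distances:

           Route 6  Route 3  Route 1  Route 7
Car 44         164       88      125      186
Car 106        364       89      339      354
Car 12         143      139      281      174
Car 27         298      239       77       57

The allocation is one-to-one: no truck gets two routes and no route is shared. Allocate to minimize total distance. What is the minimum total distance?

Optimal: Car 44→Route 1 (125 km), Car 106→Route 3 (89 km), Car 12→Route 6 (143 km), Car 27→Route 7 (57 km) — total 125+89+143+57 = 414 km.
Min-entry greedy (repeatedly take the single cheapest remaining cell) gives 627 km, worse by 213.
Swapping Car 106↔Car 27 (Car 106→Route 7 354 km, Car 27→Route 3 239 km) adds 447.

Minimum total: 414 km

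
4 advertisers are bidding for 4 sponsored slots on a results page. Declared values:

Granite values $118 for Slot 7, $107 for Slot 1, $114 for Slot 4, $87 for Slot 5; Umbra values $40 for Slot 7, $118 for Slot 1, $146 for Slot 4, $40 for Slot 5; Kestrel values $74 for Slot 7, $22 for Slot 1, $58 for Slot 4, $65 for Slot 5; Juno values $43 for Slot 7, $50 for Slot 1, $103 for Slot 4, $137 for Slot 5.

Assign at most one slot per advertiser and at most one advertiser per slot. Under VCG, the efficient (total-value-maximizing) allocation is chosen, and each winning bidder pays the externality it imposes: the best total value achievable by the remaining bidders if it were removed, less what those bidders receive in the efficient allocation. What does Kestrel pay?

Kestrel pays $11.

Efficient allocation: Granite→Slot 1 ($107), Umbra→Slot 4 ($146), Kestrel→Slot 7 ($74), Juno→Slot 5 ($137); total welfare W = $464.
Kestrel receives Slot 7 at value $74, so the others get W − 74 = $390.
Without Kestrel: best allocation of the remaining 3 bidders over all 4 slots is Granite→Slot 7 ($118), Umbra→Slot 4 ($146), Juno→Slot 5 ($137), total $401.
VCG payment = (others' best without Kestrel) − (others' welfare with Kestrel) = 401 − 390 = $11.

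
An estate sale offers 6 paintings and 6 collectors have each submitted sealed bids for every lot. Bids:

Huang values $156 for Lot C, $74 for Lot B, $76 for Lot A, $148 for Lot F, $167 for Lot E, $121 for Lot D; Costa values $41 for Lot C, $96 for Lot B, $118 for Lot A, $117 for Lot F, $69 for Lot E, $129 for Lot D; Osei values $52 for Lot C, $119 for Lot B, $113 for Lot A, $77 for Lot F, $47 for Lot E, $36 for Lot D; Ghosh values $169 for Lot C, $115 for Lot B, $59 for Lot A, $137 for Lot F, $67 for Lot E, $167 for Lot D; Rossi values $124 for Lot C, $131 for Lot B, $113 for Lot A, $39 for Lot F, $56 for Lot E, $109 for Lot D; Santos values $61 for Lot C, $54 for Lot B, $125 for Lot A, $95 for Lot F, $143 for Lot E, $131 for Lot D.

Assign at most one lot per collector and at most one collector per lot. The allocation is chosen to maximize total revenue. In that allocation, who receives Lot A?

Optimal: Huang→Lot F ($148), Costa→Lot D ($129), Osei→Lot A ($113), Ghosh→Lot C ($169), Rossi→Lot B ($131), Santos→Lot E ($143) — total 148+129+113+169+131+143 = $833.
Column-greedy (each lot in turn goes to its best remaining collector) gives $678, worse by 155.
Osei's own top lot is Lot B ($119), but forcing Osei→Lot B and reassigning the rest optimally gives only $821 — worse by 12.

Osei receives Lot A.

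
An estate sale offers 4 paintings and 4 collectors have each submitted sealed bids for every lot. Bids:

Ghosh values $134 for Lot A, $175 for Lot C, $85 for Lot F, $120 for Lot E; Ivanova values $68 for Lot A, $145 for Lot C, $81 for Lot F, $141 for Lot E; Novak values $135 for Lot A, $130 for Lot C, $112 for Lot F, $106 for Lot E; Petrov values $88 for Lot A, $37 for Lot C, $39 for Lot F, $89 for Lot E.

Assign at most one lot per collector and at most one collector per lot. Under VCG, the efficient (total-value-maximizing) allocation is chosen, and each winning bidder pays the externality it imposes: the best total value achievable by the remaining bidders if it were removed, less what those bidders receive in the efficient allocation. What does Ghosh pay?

Efficient allocation: Ghosh→Lot C ($175), Ivanova→Lot E ($141), Novak→Lot F ($112), Petrov→Lot A ($88); total welfare W = $516.
Ghosh receives Lot C at value $175, so the others get W − 175 = $341.
Without Ghosh: best allocation of the remaining 3 bidders over all 4 lots is Ivanova→Lot C ($145), Novak→Lot A ($135), Petrov→Lot E ($89), total $369.
VCG payment = (others' best without Ghosh) − (others' welfare with Ghosh) = 369 − 341 = $28.

Ghosh pays $28.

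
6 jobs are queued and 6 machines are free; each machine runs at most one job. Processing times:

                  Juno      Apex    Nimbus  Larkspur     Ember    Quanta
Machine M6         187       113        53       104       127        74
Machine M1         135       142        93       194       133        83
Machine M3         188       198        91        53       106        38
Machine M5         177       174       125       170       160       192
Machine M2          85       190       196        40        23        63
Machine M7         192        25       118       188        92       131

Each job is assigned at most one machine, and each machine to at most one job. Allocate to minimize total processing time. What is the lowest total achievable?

Minimum total: 414 min

Treat this as an assignment problem: match each job to one machine.
Optimal: Juno→Machine M5 (177 min), Apex→Machine M7 (25 min), Nimbus→Machine M6 (53 min), Larkspur→Machine M3 (53 min), Ember→Machine M2 (23 min), Quanta→Machine M1 (83 min) — total 177+25+53+53+23+83 = 414 min.
Min-entry greedy (repeatedly take the single cheapest remaining cell) gives 444 min, worse by 30.
Next-best assignment: Juno→Machine M1, Apex→Machine M7, Nimbus→Machine M5, Larkspur→Machine M3, Ember→Machine M2, Quanta→Machine M6 = 435 min.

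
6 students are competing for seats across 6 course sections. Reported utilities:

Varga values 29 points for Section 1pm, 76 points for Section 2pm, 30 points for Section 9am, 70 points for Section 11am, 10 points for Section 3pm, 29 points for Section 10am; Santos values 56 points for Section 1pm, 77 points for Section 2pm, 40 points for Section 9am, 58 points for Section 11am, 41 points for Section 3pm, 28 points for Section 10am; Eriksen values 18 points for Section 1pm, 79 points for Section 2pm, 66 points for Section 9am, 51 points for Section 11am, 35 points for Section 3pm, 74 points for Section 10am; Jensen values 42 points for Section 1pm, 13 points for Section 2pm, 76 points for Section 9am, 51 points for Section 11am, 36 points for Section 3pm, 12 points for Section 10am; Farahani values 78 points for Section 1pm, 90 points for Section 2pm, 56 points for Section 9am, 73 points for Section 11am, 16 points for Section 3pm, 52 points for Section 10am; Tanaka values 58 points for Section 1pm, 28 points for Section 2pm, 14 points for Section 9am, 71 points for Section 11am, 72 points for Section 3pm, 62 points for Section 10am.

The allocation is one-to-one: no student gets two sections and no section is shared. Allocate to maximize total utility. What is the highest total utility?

This is the linear assignment problem.
Optimal: Varga→Section 11am (70 points), Santos→Section 2pm (77 points), Eriksen→Section 10am (74 points), Jensen→Section 9am (76 points), Farahani→Section 1pm (78 points), Tanaka→Section 3pm (72 points) — total 70+77+74+76+78+72 = 447 points.
Column-greedy (each section in turn goes to its best remaining student) gives 374 points, worse by 73.
No other one-to-one assignment exceeds 447 points.

Max total: 447 points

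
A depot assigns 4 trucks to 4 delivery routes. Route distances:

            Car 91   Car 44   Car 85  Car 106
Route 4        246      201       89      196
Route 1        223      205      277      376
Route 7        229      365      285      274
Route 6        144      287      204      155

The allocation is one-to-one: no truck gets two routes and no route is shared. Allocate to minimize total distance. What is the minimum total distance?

Optimal: Car 91→Route 7 (229 km), Car 44→Route 1 (205 km), Car 85→Route 4 (89 km), Car 106→Route 6 (155 km) — total 229+205+89+155 = 678 km.
Min-entry greedy (repeatedly take the single cheapest remaining cell) gives 712 km, worse by 34.
No other one-to-one assignment undercuts 678 km.

Min total: 678 km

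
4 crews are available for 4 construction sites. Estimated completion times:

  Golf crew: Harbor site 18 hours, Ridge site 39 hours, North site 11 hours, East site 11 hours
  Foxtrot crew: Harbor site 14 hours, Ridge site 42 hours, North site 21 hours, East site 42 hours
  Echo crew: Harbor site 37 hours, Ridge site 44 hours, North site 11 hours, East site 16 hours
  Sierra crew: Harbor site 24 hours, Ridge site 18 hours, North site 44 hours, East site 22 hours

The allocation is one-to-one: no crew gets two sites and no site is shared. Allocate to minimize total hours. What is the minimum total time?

Optimal: Golf crew→East site (11 hours), Foxtrot crew→Harbor site (14 hours), Echo crew→North site (11 hours), Sierra crew→Ridge site (18 hours) — total 11+14+11+18 = 54 hours.
Row-greedy (each crew in turn takes its cheapest remaining site) gives 59 hours, worse by 5.
Checked against all permutations: 54 hours is optimal.

Min total: 54 hours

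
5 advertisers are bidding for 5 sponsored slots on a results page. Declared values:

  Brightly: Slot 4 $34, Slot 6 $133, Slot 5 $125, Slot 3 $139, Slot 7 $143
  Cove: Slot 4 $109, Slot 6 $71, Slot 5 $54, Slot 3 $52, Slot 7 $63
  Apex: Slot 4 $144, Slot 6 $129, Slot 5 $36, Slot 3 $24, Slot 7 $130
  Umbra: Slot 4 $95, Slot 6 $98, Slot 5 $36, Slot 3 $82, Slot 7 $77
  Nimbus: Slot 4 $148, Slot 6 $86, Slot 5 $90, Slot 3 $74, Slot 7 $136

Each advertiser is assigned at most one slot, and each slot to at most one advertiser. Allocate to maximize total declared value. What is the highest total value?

Maximum total: $581

Optimal: Brightly→Slot 5 ($125), Cove→Slot 4 ($109), Apex→Slot 6 ($129), Umbra→Slot 3 ($82), Nimbus→Slot 7 ($136) — total 125+109+129+82+136 = $581.
Column-greedy (each slot in turn goes to its best remaining advertiser) gives $547, worse by 34.
Next-best assignment: Brightly→Slot 3, Cove→Slot 5, Apex→Slot 4, Umbra→Slot 6, Nimbus→Slot 7 = $571.
Swapping Nimbus↔Brightly (Nimbus→Slot 5 $90, Brightly→Slot 7 $143) loses 28.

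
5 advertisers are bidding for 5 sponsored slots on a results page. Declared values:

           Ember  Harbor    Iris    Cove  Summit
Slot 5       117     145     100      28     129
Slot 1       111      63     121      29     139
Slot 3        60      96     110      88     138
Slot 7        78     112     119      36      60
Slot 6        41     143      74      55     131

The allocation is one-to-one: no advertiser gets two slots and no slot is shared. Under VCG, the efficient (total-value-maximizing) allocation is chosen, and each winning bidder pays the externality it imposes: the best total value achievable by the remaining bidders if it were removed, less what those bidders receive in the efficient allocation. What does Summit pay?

Efficient allocation: Ember→Slot 5 ($117), Harbor→Slot 6 ($143), Iris→Slot 7 ($119), Cove→Slot 3 ($88), Summit→Slot 1 ($139); total welfare W = $606.
Summit receives Slot 1 at value $139, so the others get W − 139 = $467.
Without Summit: best allocation of the remaining 4 bidders over all 5 slots is Ember→Slot 5 ($117), Harbor→Slot 6 ($143), Iris→Slot 1 ($121), Cove→Slot 3 ($88), total $469.
VCG payment = (others' best without Summit) − (others' welfare with Summit) = 469 − 467 = $2.

Summit pays $2.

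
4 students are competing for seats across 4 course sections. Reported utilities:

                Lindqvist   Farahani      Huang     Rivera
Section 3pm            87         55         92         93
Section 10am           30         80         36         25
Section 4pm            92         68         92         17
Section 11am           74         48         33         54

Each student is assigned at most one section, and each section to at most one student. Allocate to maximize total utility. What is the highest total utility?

Maximum total: 339 points

Optimal: Lindqvist→Section 11am (74 points), Farahani→Section 10am (80 points), Huang→Section 4pm (92 points), Rivera→Section 3pm (93 points) — total 74+80+92+93 = 339 points.
Column-greedy (each section in turn goes to its best remaining student) gives 298 points, worse by 41.
Next-best assignment: Lindqvist→Section 4pm, Farahani→Section 10am, Huang→Section 3pm, Rivera→Section 11am = 318 points.
No other one-to-one assignment exceeds 339 points.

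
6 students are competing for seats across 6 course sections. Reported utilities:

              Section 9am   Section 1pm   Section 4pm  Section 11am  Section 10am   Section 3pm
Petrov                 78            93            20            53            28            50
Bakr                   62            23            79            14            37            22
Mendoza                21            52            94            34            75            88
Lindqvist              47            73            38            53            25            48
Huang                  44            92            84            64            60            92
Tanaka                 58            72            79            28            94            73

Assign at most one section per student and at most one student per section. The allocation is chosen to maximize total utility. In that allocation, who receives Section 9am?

Bakr receives Section 9am.

Treat this as an assignment problem: match each student to one section.
Optimal: Petrov→Section 1pm (93 points), Bakr→Section 9am (62 points), Mendoza→Section 4pm (94 points), Lindqvist→Section 11am (53 points), Huang→Section 3pm (92 points), Tanaka→Section 10am (94 points) — total 93+62+94+53+92+94 = 488 points.
Column-greedy (each section in turn goes to its best remaining student) gives 433 points, worse by 55.
No other one-to-one assignment exceeds 488 points.
Bakr's own top section is Section 4pm (79 points), but forcing Bakr→Section 4pm and reassigning the rest optimally gives only 484 points — worse by 4.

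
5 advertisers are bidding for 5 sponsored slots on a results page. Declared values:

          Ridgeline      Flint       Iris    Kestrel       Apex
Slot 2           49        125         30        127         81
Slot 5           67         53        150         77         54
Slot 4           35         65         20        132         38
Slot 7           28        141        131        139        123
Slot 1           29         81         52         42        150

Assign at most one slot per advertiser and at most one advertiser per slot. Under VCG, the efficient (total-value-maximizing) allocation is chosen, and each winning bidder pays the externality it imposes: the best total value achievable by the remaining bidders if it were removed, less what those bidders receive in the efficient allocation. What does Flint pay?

Efficient allocation: Ridgeline→Slot 2 ($49), Flint→Slot 7 ($141), Iris→Slot 5 ($150), Kestrel→Slot 4 ($132), Apex→Slot 1 ($150); total welfare W = $622.
Flint receives Slot 7 at value $141, so the others get W − 141 = $481.
Without Flint: best allocation of the remaining 4 bidders over all 5 slots is Ridgeline→Slot 2 ($49), Iris→Slot 5 ($150), Kestrel→Slot 7 ($139), Apex→Slot 1 ($150), total $488.
VCG payment = (others' best without Flint) − (others' welfare with Flint) = 488 − 481 = $7.

Flint pays $7.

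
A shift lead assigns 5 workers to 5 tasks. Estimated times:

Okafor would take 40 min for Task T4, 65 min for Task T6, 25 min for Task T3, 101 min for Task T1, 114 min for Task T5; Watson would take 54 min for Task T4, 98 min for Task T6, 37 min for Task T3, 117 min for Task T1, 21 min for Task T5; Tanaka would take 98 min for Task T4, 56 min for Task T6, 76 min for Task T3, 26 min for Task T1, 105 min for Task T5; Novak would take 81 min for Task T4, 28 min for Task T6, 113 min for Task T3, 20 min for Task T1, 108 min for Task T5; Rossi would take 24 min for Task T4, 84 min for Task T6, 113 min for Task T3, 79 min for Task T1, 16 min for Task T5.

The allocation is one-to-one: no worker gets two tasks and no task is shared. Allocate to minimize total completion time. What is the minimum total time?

This is the linear assignment problem.
Optimal: Okafor→Task T3 (25 min), Watson→Task T5 (21 min), Tanaka→Task T1 (26 min), Novak→Task T6 (28 min), Rossi→Task T4 (24 min) — total 25+21+26+28+24 = 124 min.
Min-entry greedy (repeatedly take the single cheapest remaining cell) gives 171 min, worse by 47.
Checked against all permutations: 124 min is optimal.

Min total: 124 min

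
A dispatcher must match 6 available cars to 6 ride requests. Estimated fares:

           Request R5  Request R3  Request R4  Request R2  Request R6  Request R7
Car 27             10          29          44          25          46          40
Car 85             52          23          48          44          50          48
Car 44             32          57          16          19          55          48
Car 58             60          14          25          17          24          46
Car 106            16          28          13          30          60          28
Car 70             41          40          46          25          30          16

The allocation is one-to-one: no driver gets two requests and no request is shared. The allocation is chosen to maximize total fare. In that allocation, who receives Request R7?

This is a one-to-one assignment (maximum-weight bipartite matching).
Optimal: Car 27→Request R7 ($40), Car 85→Request R2 ($44), Car 44→Request R3 ($57), Car 58→Request R5 ($60), Car 106→Request R6 ($60), Car 70→Request R4 ($46) — total 40+44+57+60+60+46 = $307.
Next-best assignment: Car 27→Request R4, Car 85→Request R2, Car 44→Request R7, Car 58→Request R5, Car 106→Request R6, Car 70→Request R3 = $296.
Every other assignment is strictly worse.
Car 27's own top request is Request R6 ($46), but forcing Car 27→Request R6 and reassigning the rest optimally gives only $287 — worse by 20.

Car 27 receives Request R7.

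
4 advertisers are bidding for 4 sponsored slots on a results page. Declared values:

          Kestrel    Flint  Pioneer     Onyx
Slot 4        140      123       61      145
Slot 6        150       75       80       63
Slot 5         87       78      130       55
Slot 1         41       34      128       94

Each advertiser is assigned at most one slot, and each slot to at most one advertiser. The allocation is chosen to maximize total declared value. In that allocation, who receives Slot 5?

Flint receives Slot 5.

This is the linear assignment problem.
Optimal: Kestrel→Slot 6 ($150), Flint→Slot 5 ($78), Pioneer→Slot 1 ($128), Onyx→Slot 4 ($145) — total 150+78+128+145 = $501.
Row-greedy (each advertiser in turn takes its best remaining slot) gives $497, worse by 4.
Next-best assignment: Kestrel→Slot 6, Flint→Slot 4, Pioneer→Slot 5, Onyx→Slot 1 = $497.
Every other assignment is strictly worse.
Flint's own top slot is Slot 4 ($123), but forcing Flint→Slot 4 and reassigning the rest optimally gives only $497 — worse by 4.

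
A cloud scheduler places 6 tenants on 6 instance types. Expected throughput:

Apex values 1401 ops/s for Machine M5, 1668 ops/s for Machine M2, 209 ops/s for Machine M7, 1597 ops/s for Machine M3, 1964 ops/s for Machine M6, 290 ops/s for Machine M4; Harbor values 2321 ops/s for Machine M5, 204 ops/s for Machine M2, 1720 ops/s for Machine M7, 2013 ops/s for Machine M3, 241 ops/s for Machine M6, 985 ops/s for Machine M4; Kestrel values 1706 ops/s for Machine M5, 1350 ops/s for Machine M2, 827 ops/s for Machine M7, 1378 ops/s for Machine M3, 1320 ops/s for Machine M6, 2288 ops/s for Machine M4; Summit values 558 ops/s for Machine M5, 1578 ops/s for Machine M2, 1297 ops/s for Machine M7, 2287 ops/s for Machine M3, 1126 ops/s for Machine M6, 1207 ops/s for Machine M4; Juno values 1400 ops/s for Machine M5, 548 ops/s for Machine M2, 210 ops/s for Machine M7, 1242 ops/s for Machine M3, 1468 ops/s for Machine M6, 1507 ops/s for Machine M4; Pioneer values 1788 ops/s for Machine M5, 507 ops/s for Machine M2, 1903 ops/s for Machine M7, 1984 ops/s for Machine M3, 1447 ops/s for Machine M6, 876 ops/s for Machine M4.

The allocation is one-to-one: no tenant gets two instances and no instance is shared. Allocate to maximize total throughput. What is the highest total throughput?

This is the linear assignment problem.
Optimal: Apex→Machine M2 (1668 ops/s), Harbor→Machine M5 (2321 ops/s), Kestrel→Machine M4 (2288 ops/s), Summit→Machine M3 (2287 ops/s), Juno→Machine M6 (1468 ops/s), Pioneer→Machine M7 (1903 ops/s) — total 1668+2321+2288+2287+1468+1903 = 11935 ops/s.
Max-entry greedy (repeatedly take the single best remaining cell) gives 11311 ops/s, worse by 624.
Next-best assignment: Apex→Machine M6, Harbor→Machine M5, Kestrel→Machine M2, Summit→Machine M3, Juno→Machine M4, Pioneer→Machine M7 = 11332 ops/s.
Checked against all permutations: 11935 ops/s is optimal.

Maximum total: 11935 ops/s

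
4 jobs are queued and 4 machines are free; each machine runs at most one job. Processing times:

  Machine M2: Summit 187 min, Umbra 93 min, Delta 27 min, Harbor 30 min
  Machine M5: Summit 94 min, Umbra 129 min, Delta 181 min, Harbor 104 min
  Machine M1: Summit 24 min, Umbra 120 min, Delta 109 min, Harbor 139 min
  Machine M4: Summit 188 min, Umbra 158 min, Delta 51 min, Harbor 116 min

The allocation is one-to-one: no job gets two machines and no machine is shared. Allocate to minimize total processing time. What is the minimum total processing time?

Min total: 234 min

This is the linear assignment problem.
Optimal: Summit→Machine M1 (24 min), Umbra→Machine M5 (129 min), Delta→Machine M4 (51 min), Harbor→Machine M2 (30 min) — total 24+129+51+30 = 234 min.
Row-greedy (each job in turn takes its cheapest remaining machine) gives 272 min, worse by 38.
Swapping Summit↔Delta (Summit→Machine M4 188 min, Delta→Machine M1 109 min) adds 222.
No other one-to-one assignment undercuts 234 min.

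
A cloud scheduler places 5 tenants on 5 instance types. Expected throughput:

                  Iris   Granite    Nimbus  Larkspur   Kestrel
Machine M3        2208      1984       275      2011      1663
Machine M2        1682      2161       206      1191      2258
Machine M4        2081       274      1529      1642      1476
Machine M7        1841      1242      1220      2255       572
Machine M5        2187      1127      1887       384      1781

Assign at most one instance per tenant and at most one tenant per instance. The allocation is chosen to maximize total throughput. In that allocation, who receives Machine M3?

Granite receives Machine M3.

Treat this as an assignment problem: match each tenant to one instance.
Optimal: Iris→Machine M4 (2081 ops/s), Granite→Machine M3 (1984 ops/s), Nimbus→Machine M5 (1887 ops/s), Larkspur→Machine M7 (2255 ops/s), Kestrel→Machine M2 (2258 ops/s) — total 2081+1984+1887+2255+2258 = 10465 ops/s.
Column-greedy (each instance in turn goes to its best remaining tenant) gives 9237 ops/s, worse by 1228.
Granite's own top instance is Machine M2 (2161 ops/s), but forcing Granite→Machine M2 and reassigning the rest optimally gives only 10047 ops/s — worse by 418.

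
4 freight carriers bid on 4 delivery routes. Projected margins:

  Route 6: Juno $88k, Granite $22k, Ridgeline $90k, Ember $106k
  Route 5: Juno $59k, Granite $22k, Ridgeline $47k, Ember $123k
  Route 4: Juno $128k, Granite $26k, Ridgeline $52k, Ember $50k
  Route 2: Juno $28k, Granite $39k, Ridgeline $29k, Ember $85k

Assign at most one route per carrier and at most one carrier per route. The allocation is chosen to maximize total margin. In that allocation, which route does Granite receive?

Granite receives Route 2.

Optimal: Juno→Route 4 ($128k), Granite→Route 2 ($39k), Ridgeline→Route 6 ($90k), Ember→Route 5 ($123k) — total 128+39+90+123 = $380k.
Column-greedy (each route in turn goes to its best remaining carrier) gives $256k, worse by 124.
Every other assignment is strictly worse.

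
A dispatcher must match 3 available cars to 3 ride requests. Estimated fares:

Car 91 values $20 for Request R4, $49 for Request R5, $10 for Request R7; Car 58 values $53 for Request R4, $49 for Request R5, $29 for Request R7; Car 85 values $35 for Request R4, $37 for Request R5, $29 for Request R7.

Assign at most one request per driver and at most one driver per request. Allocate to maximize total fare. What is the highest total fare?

Maximum total: $131

This is a one-to-one assignment (maximum-weight bipartite matching).
Optimal: Car 91→Request R5 ($49), Car 58→Request R4 ($53), Car 85→Request R7 ($29) — total 49+53+29 = $131.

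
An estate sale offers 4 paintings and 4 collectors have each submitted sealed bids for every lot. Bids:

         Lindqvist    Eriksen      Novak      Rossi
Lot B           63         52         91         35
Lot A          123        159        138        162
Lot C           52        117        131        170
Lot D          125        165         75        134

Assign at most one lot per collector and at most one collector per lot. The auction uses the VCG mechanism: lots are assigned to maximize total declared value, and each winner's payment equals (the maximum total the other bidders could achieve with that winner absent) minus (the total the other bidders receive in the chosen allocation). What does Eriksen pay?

Efficient allocation: Lindqvist→Lot A ($123), Eriksen→Lot D ($165), Novak→Lot B ($91), Rossi→Lot C ($170); total welfare W = $549.
Eriksen receives Lot D at value $165, so the others get W − 165 = $384.
Without Eriksen: best allocation of the remaining 3 bidders over all 4 lots is Lindqvist→Lot D ($125), Novak→Lot A ($138), Rossi→Lot C ($170), total $433.
VCG payment = (others' best without Eriksen) − (others' welfare with Eriksen) = 433 − 384 = $49.

Eriksen pays $49.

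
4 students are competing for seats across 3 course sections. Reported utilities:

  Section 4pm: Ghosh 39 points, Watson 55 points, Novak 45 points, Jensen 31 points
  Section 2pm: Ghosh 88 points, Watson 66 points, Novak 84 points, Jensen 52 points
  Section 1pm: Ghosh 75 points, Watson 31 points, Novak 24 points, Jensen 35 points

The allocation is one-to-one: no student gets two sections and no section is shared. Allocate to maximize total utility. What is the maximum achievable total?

Optimal: Watson→Section 4pm (55 points), Novak→Section 2pm (84 points), Ghosh→Section 1pm (75 points) — total 55+84+75 = 214 points.
Max-entry greedy (repeatedly take the single best remaining cell) gives 178 points, worse by 36.

Maximum total: 214 points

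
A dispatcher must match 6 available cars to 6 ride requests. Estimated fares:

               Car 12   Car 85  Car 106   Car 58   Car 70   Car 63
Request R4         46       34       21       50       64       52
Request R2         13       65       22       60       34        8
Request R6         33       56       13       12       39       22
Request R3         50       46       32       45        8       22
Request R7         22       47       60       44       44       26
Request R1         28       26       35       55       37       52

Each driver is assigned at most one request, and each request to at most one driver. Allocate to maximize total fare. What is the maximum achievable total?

Max total: $342

Optimal: Car 12→Request R3 ($50), Car 85→Request R6 ($56), Car 106→Request R7 ($60), Car 58→Request R2 ($60), Car 70→Request R4 ($64), Car 63→Request R1 ($52) — total 50+56+60+60+64+52 = $342.
Max-entry greedy (repeatedly take the single best remaining cell) gives $316, worse by 26.
Next-best assignment: Car 12→Request R3, Car 85→Request R2, Car 106→Request R7, Car 58→Request R1, Car 70→Request R6, Car 63→Request R4 = $321.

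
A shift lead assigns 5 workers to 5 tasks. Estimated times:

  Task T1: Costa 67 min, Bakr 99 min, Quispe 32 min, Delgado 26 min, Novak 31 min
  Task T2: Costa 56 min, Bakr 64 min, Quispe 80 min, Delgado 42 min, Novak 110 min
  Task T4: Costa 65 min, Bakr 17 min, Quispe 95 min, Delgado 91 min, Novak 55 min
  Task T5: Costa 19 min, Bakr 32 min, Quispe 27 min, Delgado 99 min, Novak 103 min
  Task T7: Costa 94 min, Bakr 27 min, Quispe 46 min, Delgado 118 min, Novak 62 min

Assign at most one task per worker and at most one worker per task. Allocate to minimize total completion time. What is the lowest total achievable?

Minimum total: 155 min

Optimal: Costa→Task T5 (19 min), Bakr→Task T4 (17 min), Quispe→Task T7 (46 min), Delgado→Task T2 (42 min), Novak→Task T1 (31 min) — total 19+17+46+42+31 = 155 min.
Row-greedy (each worker in turn takes its cheapest remaining task) gives 172 min, worse by 17.
Checked against all permutations: 155 min is optimal.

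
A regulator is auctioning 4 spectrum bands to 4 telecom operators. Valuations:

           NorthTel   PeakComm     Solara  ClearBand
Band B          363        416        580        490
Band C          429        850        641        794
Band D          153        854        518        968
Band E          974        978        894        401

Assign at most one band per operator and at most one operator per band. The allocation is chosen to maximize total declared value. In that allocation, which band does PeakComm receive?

Optimal: NorthTel→Band E ($974M), PeakComm→Band C ($850M), Solara→Band B ($580M), ClearBand→Band D ($968M) — total 974+850+580+968 = $3372M.
Max-entry greedy (repeatedly take the single best remaining cell) gives $2950M, worse by 422.
PeakComm's own top band is Band E ($978M), but forcing PeakComm→Band E and reassigning the rest optimally gives only $2955M — worse by 417.

PeakComm receives Band C.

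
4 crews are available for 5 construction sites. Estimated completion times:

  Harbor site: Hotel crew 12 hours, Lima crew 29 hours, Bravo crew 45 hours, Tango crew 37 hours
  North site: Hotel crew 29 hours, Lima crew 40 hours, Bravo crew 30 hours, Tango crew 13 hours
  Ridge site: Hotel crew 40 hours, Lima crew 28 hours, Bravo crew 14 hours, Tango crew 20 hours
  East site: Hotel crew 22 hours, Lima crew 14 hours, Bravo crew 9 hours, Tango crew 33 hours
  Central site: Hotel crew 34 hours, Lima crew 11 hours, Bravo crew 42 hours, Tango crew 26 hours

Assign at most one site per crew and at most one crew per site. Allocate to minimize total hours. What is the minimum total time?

Optimal: Hotel crew→Harbor site (12 hours), Lima crew→Central site (11 hours), Bravo crew→East site (9 hours), Tango crew→North site (13 hours) — total 12+11+9+13 = 45 hours.
Swapping Lima crew↔Hotel crew (Lima crew→Harbor site 29 hours, Hotel crew→Central site 34 hours) adds 40.
Checked against all permutations: 45 hours is optimal.

Minimum total: 45 hours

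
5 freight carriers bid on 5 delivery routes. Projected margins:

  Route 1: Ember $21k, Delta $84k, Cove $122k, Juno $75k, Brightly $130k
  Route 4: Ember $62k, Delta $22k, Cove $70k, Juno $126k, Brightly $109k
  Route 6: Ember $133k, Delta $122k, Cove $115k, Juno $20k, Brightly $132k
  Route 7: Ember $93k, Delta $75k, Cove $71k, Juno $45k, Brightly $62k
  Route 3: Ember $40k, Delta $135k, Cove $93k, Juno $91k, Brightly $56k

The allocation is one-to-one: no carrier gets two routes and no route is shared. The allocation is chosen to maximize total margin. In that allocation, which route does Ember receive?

Ember receives Route 7.

Optimal: Ember→Route 7 ($93k), Delta→Route 3 ($135k), Cove→Route 1 ($122k), Juno→Route 4 ($126k), Brightly→Route 6 ($132k) — total 93+135+122+126+132 = $608k.
Row-greedy (each carrier in turn takes its best remaining route) gives $578k, worse by 30.
Swapping Brightly↔Juno (Brightly→Route 4 $109k, Juno→Route 6 $20k) loses 129.
No other one-to-one assignment exceeds $608k.
Ember's own top route is Route 6 ($133k), but forcing Ember→Route 6 and reassigning the rest optimally gives only $595k — worse by 13.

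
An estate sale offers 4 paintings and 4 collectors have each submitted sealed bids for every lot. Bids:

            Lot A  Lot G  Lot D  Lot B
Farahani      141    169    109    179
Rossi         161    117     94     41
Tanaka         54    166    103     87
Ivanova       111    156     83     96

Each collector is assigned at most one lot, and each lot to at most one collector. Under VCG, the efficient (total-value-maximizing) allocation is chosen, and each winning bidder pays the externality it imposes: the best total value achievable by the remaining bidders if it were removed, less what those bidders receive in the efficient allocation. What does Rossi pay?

Rossi pays $18.

Efficient allocation: Farahani→Lot B ($179), Rossi→Lot A ($161), Tanaka→Lot D ($103), Ivanova→Lot G ($156); total welfare W = $599.
Rossi receives Lot A at value $161, so the others get W − 161 = $438.
Without Rossi: best allocation of the remaining 3 bidders over all 4 lots is Farahani→Lot B ($179), Tanaka→Lot G ($166), Ivanova→Lot A ($111), total $456.
VCG payment = (others' best without Rossi) − (others' welfare with Rossi) = 456 − 438 = $18.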